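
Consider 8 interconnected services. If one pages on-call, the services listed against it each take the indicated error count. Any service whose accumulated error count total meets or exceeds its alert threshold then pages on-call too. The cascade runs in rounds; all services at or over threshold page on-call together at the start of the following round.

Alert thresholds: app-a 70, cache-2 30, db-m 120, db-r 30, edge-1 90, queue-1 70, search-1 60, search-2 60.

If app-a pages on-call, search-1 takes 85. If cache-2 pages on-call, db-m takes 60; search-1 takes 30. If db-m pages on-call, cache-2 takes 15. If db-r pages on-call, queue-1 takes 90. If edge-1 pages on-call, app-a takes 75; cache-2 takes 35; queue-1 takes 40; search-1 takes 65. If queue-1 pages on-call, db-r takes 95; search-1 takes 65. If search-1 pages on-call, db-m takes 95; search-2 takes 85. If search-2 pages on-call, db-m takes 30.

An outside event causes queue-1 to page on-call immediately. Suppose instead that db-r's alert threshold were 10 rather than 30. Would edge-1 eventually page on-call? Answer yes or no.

With db-r's alert threshold at 10:
Round 1 — queue-1 pages on-call (initial).
  db-r: +95 → 95 ≥ 10
  search-1: +65 → 65 ≥ 60
Round 2 — db-r, search-1 page on-call.
  db-m: +95 → 95 < 120
  search-2: +85 → 85 ≥ 60
Round 3 — search-2 pages on-call.
  db-m: +30 → 125 ≥ 120
Round 4 — db-m pages on-call.
  cache-2: +15 → 15 < 30
No further pages.

no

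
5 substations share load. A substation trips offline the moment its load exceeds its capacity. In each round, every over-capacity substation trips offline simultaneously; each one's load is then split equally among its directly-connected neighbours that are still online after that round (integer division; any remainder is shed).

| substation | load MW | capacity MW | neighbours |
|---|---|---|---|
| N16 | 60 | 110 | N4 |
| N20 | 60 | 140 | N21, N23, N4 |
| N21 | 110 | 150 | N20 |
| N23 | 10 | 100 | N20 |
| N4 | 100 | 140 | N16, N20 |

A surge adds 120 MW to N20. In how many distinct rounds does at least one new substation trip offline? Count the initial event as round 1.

3

Round 1 — N20 at 180 > 140. N20 trips offline.
  N20 sheds 180 MW to N21, N23, N4: 60 each.
    N21: 110+60 = 170 > 150
    N23: 10+60 = 70 ≤ 100
    N4: 100+60 = 160 > 140
Round 2 — N21, N4 trip offline.
  N21 sheds 170 MW: no online neighbours, lost.
  N4 sheds 160 MW to N16: 160 each.
    N16: 60+160 = 220 > 110
Round 3 — N16 trips offline.
  N16 sheds 220 MW: no online neighbours, lost.
No further trips.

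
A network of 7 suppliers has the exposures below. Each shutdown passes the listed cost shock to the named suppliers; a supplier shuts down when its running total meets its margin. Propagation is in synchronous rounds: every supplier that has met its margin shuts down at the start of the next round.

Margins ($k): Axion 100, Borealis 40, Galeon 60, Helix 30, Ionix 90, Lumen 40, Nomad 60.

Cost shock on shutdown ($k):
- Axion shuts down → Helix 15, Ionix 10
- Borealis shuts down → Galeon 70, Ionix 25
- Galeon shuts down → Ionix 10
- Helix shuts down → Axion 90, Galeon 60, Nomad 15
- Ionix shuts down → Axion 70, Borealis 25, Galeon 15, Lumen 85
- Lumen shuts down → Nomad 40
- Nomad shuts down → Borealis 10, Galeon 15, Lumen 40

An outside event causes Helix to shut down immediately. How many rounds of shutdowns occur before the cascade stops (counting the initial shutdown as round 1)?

2

Round 1 — Helix shuts down (initial).
  Axion: +90 → 90 < 100
  Galeon: +60 → 60 ≥ 60
  Nomad: +15 → 15 < 60
Round 2 — Galeon shuts down.
  Ionix: +10 → 10 < 90
No further shutdowns.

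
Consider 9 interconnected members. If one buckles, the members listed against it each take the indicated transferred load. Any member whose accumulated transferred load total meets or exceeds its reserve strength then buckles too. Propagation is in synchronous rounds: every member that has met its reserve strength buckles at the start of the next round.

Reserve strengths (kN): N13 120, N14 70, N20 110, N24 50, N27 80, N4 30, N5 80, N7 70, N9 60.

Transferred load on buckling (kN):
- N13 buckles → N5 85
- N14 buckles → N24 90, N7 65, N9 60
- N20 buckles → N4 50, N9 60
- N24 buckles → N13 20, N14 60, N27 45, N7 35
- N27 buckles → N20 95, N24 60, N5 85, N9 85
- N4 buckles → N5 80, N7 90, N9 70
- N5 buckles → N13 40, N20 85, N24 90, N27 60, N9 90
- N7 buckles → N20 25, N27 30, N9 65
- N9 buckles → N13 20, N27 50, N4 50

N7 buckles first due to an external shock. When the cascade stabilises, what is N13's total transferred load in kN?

80

Round 1 — N7 buckles (initial).
  N20: +25 → 25 < 110
  N27: +30 → 30 < 80
  N9: +65 → 65 ≥ 60
Round 2 — N9 buckles.
  N13: +20 → 20 < 120
  N27: +50 → 80 ≥ 80
  N4: +50 → 50 ≥ 30
Round 3 — N27, N4 buckle.
  N20: +95 → 120 ≥ 110
  N24: +60 → 60 ≥ 50
  N5: +85+80 → 165 ≥ 80
Round 4 — N20, N24, N5 buckle.
  N13: +20+40 → 80 < 120
  N14: +60 → 60 < 70
No further bucklings.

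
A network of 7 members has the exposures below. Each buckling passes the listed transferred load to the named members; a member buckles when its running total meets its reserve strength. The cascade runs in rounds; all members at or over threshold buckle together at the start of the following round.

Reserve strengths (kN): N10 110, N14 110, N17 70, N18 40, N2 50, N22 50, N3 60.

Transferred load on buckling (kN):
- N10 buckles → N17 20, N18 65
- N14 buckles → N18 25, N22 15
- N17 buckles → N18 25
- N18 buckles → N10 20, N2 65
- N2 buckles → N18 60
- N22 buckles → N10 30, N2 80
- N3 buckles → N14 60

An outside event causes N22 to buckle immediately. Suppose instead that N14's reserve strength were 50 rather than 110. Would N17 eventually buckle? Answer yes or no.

no

With N14's reserve strength at 50:
Round 1 — N22 buckles (initial).
  N10: +30 → 30 < 110
  N2: +80 → 80 ≥ 50
Round 2 — N2 buckles.
  N18: +60 → 60 ≥ 40
Round 3 — N18 buckles.
  N10: +20 → 50 < 110
No further bucklings.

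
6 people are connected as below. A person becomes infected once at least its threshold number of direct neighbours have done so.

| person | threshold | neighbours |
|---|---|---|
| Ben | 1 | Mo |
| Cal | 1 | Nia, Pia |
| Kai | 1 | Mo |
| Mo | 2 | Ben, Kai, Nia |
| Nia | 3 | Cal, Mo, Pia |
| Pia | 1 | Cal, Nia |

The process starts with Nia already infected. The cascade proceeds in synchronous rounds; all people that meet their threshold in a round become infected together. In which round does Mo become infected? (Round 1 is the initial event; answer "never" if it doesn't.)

Round 1 — Nia becomes infected (initial).
Round 2 — checking thresholds:
  Cal: 1 of 2 neighbours ≥ 1, becomes infected.
  Mo: 1 of 3 neighbours < 2, holds.
  Pia: 1 of 2 neighbours ≥ 1, becomes infected.
Round 3 — no new infections; cascade stops.

never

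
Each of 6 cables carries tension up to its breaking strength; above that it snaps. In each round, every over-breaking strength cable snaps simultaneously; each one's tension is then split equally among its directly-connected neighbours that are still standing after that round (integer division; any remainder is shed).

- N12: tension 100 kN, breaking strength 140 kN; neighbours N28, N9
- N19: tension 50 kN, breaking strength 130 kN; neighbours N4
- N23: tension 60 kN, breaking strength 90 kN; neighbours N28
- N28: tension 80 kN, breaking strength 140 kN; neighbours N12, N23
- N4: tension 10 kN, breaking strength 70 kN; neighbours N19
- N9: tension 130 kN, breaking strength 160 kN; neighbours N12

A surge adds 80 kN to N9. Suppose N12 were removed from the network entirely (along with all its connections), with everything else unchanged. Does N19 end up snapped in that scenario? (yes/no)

no

With N12 removed:
Round 1 — N9 at 210 > 160. N9 snaps.
  N9 sheds 210 kN: no online neighbours, lost.
No further breaks.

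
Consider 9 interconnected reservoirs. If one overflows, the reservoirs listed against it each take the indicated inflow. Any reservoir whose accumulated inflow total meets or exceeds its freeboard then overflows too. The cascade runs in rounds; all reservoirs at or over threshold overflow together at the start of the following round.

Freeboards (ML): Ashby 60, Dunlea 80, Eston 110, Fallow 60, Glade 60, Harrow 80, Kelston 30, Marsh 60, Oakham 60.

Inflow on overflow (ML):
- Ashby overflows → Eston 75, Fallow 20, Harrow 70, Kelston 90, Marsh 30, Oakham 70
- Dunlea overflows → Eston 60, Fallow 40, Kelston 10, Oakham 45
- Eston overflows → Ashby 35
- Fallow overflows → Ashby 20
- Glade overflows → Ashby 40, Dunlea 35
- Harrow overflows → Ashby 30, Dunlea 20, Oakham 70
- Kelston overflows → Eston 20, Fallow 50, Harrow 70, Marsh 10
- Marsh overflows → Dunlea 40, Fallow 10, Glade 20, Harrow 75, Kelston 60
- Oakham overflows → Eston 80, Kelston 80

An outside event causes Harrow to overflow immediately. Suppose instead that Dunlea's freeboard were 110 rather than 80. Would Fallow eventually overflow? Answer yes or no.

no

With Dunlea's freeboard at 110:
Round 1 — Harrow overflows (initial).
  Ashby: +30 → 30 < 60
  Dunlea: +20 → 20 < 110
  Oakham: +70 → 70 ≥ 60
Round 2 — Oakham overflows.
  Eston: +80 → 80 < 110
  Kelston: +80 → 80 ≥ 30
Round 3 — Kelston overflows.
  Eston: +20 → 100 < 110
  Fallow: +50 → 50 < 60
  Marsh: +10 → 10 < 60
No further overflows.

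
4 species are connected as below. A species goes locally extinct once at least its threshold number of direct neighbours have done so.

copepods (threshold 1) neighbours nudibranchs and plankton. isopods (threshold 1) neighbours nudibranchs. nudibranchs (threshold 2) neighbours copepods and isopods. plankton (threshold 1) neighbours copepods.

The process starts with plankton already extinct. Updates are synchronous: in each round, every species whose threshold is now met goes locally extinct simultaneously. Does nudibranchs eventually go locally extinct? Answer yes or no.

Round 1 — plankton goes locally extinct (initial).
Round 2 — checking thresholds:
  copepods: 1 of 2 neighbours ≥ 1, goes locally extinct.
Round 3 — no new extinctions; cascade stops.

no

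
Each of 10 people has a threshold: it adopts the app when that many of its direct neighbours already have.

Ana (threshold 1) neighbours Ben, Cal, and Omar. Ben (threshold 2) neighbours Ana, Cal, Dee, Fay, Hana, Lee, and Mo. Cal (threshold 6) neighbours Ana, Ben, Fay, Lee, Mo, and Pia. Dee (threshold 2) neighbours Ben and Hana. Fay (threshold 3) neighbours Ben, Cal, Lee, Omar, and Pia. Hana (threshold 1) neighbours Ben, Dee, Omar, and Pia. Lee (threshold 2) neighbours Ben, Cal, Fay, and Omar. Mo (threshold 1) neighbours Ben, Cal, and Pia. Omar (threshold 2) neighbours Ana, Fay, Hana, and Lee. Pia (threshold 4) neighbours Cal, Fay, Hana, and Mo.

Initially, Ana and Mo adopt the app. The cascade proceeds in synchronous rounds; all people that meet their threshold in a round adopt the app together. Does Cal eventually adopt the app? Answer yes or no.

Round 1 — Ana, Mo adopt the app (initial).
Round 2 — checking thresholds:
  Ben: 2 of 7 neighbours ≥ 2, adopts the app.
  Cal: 2 of 6 neighbours < 6, holds.
  Omar: 1 of 4 neighbours < 2, holds.
  Pia: 1 of 4 neighbours < 4, holds.
Round 3 — checking thresholds:
  Cal: 3 of 6 neighbours < 6, holds.
  Dee: 1 of 2 neighbours < 2, holds.
  Fay: 1 of 5 neighbours < 3, holds.
  Hana: 1 of 4 neighbours ≥ 1, adopts the app.
  Lee: 1 of 4 neighbours < 2, holds.
  Omar: 1 of 4 neighbours < 2, holds.
  Pia: 1 of 4 neighbours < 4, holds.
Round 4 — checking thresholds:
  Cal: 3 of 6 neighbours < 6, holds.
  Dee: 2 of 2 neighbours ≥ 2, adopts the app.
  Fay: 1 of 5 neighbours < 3, holds.
  Lee: 1 of 4 neighbours < 2, holds.
  Omar: 2 of 4 neighbours ≥ 2, adopts the app.
  Pia: 2 of 4 neighbours < 4, holds.
Round 5 — checking thresholds:
  Cal: 3 of 6 neighbours < 6, holds.
  Fay: 2 of 5 neighbours < 3, holds.
  Lee: 2 of 4 neighbours ≥ 2, adopts the app.
  Pia: 2 of 4 neighbours < 4, holds.
Round 6 — checking thresholds:
  Cal: 4 of 6 neighbours < 6, holds.
  Fay: 3 of 5 neighbours ≥ 3, adopts the app.
  Pia: 2 of 4 neighbours < 4, holds.
Round 7 — no new adoptions; cascade stops.

no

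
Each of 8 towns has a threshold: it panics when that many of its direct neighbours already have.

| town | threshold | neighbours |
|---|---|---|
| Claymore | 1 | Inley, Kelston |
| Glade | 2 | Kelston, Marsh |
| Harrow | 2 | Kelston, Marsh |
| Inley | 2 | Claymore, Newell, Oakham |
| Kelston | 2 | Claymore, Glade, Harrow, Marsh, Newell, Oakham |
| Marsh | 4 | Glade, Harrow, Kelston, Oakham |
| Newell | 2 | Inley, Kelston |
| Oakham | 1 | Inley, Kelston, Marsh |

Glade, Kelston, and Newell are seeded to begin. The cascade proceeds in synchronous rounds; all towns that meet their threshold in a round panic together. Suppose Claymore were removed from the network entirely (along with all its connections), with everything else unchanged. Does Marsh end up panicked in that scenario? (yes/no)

no

With Claymore removed:
Round 1 — Glade, Kelston, Newell panic (initial).
Round 2 — checking thresholds:
  Harrow: 1 of 2 neighbours < 2, not yet.
  Inley: 1 of 2 neighbours < 2, not yet.
  Marsh: 2 of 4 neighbours < 4, not yet.
  Oakham: 1 of 3 neighbours ≥ 1, panics.
Round 3 — checking thresholds:
  Harrow: 1 of 2 neighbours < 2, not yet.
  Inley: 2 of 2 neighbours ≥ 2, panics.
  Marsh: 3 of 4 neighbours < 4, not yet.
Round 4 — no new panics; cascade stops.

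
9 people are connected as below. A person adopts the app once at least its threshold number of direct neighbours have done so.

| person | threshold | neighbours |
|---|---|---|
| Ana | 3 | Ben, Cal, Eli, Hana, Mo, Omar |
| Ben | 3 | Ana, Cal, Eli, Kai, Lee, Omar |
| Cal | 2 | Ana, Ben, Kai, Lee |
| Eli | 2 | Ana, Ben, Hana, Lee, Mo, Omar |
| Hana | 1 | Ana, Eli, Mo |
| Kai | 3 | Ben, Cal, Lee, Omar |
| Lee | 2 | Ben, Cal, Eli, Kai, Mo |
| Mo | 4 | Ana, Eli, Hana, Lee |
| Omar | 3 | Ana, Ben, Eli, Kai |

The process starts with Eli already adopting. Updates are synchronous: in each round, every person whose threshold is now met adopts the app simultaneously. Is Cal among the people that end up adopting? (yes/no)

no

Round 1 — Eli adopts the app (initial).
Round 2 — checking thresholds:
  Ana: 1 of 6 neighbours < 3, below threshold.
  Ben: 1 of 6 neighbours < 3, below threshold.
  Hana: 1 of 3 neighbours ≥ 1, adopts the app.
  Lee: 1 of 5 neighbours < 2, below threshold.
  Mo: 1 of 4 neighbours < 4, below threshold.
  Omar: 1 of 4 neighbours < 3, below threshold.
Round 3 — no new adoptions; cascade stops.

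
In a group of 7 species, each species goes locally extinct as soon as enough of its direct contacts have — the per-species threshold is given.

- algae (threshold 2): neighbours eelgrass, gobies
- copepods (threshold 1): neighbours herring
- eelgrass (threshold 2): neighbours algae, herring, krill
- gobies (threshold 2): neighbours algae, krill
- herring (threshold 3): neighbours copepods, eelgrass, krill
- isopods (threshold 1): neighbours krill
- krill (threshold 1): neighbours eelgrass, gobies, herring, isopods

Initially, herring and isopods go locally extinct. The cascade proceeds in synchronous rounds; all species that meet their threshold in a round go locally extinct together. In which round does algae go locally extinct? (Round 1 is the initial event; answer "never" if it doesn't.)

never

Round 1 — herring, isopods go locally extinct (initial).
Round 2 — checking thresholds:
  copepods: 1 of 1 neighbours ≥ 1, goes locally extinct.
  eelgrass: 1 of 3 neighbours < 2, below threshold.
  krill: 2 of 4 neighbours ≥ 1, goes locally extinct.
Round 3 — checking thresholds:
  eelgrass: 2 of 3 neighbours ≥ 2, goes locally extinct.
  gobies: 1 of 2 neighbours < 2, below threshold.
Round 4 — no new extinctions; cascade stops.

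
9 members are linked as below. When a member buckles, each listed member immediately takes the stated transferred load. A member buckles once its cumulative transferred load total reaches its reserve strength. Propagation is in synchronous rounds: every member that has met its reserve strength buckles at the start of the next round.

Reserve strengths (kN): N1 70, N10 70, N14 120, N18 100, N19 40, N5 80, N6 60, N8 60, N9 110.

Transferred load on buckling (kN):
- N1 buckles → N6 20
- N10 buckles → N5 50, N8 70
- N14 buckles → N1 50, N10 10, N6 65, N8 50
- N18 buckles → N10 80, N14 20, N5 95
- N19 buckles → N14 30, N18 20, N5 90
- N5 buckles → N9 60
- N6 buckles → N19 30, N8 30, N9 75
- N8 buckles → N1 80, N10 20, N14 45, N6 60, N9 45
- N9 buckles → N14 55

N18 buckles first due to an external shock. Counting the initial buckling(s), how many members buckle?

Round 1 — N18 buckles (initial).
  N10: +80 → 80 ≥ 70
  N14: +20 → 20 < 120
  N5: +95 → 95 ≥ 80
Round 2 — N10, N5 buckle.
  N8: +70 → 70 ≥ 60
  N9: +60 → 60 < 110
Round 3 — N8 buckles.
  N1: +80 → 80 ≥ 70
  N14: +45 → 65 < 120
  N6: +60 → 60 ≥ 60
  N9: +45 → 105 < 110
Round 4 — N1, N6 buckle.
  N19: +30 → 30 < 40
  N9: +75 → 180 ≥ 110
Round 5 — N9 buckles.
  N14: +55 → 120 ≥ 120
Round 6 — N14 buckles.
No further bucklings.

8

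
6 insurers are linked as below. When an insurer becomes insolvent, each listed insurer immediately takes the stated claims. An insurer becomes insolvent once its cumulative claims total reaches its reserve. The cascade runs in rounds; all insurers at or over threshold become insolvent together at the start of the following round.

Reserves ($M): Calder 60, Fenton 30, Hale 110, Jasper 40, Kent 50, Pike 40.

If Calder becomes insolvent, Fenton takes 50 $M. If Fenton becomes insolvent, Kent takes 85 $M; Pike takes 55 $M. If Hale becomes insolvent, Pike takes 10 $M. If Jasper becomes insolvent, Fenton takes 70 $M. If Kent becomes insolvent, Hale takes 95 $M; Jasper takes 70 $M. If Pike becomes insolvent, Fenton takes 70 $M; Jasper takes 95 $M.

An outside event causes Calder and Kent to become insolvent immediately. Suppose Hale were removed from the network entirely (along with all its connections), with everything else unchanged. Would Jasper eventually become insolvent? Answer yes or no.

With Hale removed:
Round 1 — Calder, Kent become insolvent (initial).
  Fenton: +50 → 50 ≥ 30
  Jasper: +70 → 70 ≥ 40
Round 2 — Fenton, Jasper become insolvent.
  Pike: +55 → 55 ≥ 40
Round 3 — Pike becomes insolvent.
No further insolvencies.

yes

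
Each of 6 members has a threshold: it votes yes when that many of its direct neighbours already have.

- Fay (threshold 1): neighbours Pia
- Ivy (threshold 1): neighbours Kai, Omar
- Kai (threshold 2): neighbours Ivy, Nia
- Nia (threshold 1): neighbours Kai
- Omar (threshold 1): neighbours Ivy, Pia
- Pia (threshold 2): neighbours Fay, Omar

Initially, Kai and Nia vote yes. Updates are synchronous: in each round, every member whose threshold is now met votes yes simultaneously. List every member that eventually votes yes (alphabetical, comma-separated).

Ivy, Kai, Nia, Omar

Round 1 — Kai, Nia vote yes (initial).
Round 2 — checking thresholds:
  Ivy: 1 of 2 neighbours ≥ 1, votes yes.
Round 3 — checking thresholds:
  Omar: 1 of 2 neighbours ≥ 1, votes yes.
Round 4 — no new yes votes; cascade stops.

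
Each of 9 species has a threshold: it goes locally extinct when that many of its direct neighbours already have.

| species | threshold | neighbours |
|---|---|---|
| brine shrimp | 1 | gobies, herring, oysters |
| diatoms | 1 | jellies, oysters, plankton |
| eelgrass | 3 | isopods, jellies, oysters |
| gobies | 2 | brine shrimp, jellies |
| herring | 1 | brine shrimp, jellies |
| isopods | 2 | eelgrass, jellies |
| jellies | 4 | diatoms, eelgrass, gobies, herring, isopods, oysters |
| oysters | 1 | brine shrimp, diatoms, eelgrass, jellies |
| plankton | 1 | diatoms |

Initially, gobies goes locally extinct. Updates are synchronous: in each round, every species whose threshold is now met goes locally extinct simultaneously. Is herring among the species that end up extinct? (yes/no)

yes

Round 1 — gobies goes locally extinct (initial).
Round 2 — checking thresholds:
  brine shrimp: 1 of 3 neighbours ≥ 1, goes locally extinct.
  jellies: 1 of 6 neighbours < 4, holds.
Round 3 — checking thresholds:
  herring: 1 of 2 neighbours ≥ 1, goes locally extinct.
  jellies: 1 of 6 neighbours < 4, holds.
  oysters: 1 of 4 neighbours ≥ 1, goes locally extinct.
Round 4 — checking thresholds:
  diatoms: 1 of 3 neighbours ≥ 1, goes locally extinct.
  eelgrass: 1 of 3 neighbours < 3, holds.
  jellies: 3 of 6 neighbours < 4, holds.
Round 5 — checking thresholds:
  eelgrass: 1 of 3 neighbours < 3, holds.
  jellies: 4 of 6 neighbours ≥ 4, goes locally extinct.
  plankton: 1 of 1 neighbours ≥ 1, goes locally extinct.
Round 6 — no new extinctions; cascade stops.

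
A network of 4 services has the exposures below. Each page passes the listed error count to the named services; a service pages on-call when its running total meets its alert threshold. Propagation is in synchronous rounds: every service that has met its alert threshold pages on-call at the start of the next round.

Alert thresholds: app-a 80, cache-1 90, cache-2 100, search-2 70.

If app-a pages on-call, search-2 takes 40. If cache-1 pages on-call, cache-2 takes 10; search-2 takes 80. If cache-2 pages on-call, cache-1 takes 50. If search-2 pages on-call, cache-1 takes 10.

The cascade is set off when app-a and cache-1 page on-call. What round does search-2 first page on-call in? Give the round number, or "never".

2

Round 1 — app-a, cache-1 page on-call (initial).
  cache-2: +10 → 10 < 100
  search-2: +40+80 → 120 ≥ 70
Round 2 — search-2 pages on-call.
No further pages.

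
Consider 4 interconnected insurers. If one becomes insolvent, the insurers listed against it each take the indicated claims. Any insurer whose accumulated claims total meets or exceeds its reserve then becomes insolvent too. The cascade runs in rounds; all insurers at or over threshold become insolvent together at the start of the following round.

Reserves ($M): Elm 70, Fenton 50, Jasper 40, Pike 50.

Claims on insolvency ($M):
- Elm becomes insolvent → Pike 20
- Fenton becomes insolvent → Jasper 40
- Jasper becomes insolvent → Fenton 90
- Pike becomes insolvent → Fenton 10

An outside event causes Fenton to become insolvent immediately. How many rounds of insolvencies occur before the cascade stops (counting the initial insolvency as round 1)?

2

Round 1 — Fenton becomes insolvent (initial).
  Jasper: +40 → 40 ≥ 40
Round 2 — Jasper becomes insolvent.
No further insolvencies.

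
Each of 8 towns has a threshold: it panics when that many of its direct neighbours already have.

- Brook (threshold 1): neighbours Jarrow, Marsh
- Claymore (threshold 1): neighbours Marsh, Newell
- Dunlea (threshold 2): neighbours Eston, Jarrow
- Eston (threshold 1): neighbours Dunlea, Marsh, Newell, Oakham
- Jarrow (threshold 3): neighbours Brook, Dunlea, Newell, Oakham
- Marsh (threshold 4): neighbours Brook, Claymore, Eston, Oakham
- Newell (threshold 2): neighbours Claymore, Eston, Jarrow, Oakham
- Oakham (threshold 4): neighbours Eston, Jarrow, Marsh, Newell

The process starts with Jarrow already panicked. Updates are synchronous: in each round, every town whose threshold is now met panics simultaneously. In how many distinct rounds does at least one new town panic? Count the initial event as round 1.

Round 1 — Jarrow panics (initial).
Round 2 — checking thresholds:
  Brook: 1 of 2 neighbours ≥ 1, panics.
  Dunlea: 1 of 2 neighbours < 2, below threshold.
  Newell: 1 of 4 neighbours < 2, below threshold.
  Oakham: 1 of 4 neighbours < 4, below threshold.
Round 3 — no new panics; cascade stops.

2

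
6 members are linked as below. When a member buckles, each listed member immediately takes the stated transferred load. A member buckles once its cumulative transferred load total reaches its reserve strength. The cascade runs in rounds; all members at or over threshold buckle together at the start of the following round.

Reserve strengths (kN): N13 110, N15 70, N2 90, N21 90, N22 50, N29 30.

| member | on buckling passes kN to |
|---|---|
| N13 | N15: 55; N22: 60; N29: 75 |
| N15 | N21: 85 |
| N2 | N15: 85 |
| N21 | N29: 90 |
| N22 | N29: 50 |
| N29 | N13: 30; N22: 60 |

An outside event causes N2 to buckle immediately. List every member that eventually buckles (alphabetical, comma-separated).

Round 1 — N2 buckles (initial).
  N15: +85 → 85 ≥ 70
Round 2 — N15 buckles.
  N21: +85 → 85 < 90
No further bucklings.

N15, N2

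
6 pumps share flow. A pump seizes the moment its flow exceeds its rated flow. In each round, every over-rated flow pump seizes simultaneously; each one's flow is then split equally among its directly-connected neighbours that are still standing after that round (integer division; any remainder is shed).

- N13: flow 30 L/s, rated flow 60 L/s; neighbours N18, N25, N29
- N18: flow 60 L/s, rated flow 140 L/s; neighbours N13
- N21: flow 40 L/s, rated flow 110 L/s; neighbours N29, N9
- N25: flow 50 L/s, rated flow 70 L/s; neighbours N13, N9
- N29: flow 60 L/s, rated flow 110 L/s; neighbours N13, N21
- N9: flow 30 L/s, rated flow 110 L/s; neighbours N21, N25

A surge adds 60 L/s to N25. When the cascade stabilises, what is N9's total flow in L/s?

85

Round 1 — N25 at 110 > 70. N25 seizes.
  N25 sheds 110 L/s to N13, N9: 55 each.
    N13: 30+55 = 85 > 60
    N9: 30+55 = 85 ≤ 110
Round 2 — N13 seizes.
  N13 sheds 85 L/s to N18, N29: 42 each (1 lost).
    N18: 60+42 = 102 ≤ 140
    N29: 60+42 = 102 ≤ 110
No further seizures.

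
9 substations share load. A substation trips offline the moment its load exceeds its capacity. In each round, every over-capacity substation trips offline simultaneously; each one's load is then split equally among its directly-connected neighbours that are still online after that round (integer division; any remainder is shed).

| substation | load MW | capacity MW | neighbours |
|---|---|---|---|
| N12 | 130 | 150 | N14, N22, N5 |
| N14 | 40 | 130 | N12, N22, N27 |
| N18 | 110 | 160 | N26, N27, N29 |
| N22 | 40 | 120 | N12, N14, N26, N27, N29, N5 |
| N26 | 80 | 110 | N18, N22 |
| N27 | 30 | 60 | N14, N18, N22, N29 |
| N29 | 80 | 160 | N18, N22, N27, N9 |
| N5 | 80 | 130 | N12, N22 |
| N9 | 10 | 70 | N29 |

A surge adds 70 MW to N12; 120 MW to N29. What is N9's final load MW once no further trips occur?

Round 1 — N12 at 200 > 150; N29 at 200 > 160. N12, N29 trip offline.
  N12 sheds 200 MW to N14, N22, N5: 66 each (2 lost).
    N14: 40+66 = 106 ≤ 130
    N22: 40+66 = 106 ≤ 120
    N5: 80+66 = 146 > 130
  N29 sheds 200 MW to N18, N22, N27, N9: 50 each.
    N18: 110+50 = 160 ≤ 160
    N22: 106+50 = 156 > 120
    N27: 30+50 = 80 > 60
    N9: 10+50 = 60 ≤ 70
Round 2 — N22, N27, N5 trip offline.
  N22 sheds 156 MW to N14, N26: 78 each.
    N14: 106+78 = 184 > 130
    N26: 80+78 = 158 > 110
  N27 sheds 80 MW to N14, N18: 40 each.
    N14: 184+40 = 224 > 130
    N18: 160+40 = 200 > 160
  N5 sheds 146 MW: no online neighbours, lost.
Round 3 — N14, N18, N26 trip offline.
  N14 sheds 224 MW: no online neighbours, lost.
  N18 sheds 200 MW: no online neighbours, lost.
  N26 sheds 158 MW: no online neighbours, lost.
No further trips.

60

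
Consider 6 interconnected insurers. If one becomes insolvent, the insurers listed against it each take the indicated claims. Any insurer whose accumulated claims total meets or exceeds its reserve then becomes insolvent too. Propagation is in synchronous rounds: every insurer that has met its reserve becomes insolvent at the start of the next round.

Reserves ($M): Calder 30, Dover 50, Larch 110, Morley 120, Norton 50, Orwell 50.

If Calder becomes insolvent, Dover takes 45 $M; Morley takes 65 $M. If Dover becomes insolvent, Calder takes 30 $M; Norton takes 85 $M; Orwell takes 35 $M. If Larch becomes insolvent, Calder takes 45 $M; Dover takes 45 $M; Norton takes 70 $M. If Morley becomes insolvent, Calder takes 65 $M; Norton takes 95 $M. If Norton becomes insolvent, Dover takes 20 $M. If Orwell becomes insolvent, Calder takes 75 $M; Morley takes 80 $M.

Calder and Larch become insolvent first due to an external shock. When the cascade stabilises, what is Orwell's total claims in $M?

Round 1 — Calder, Larch become insolvent (initial).
  Dover: +45+45 → 90 ≥ 50
  Morley: +65 → 65 < 120
  Norton: +70 → 70 ≥ 50
Round 2 — Dover, Norton become insolvent.
  Orwell: +35 → 35 < 50
No further insolvencies.

35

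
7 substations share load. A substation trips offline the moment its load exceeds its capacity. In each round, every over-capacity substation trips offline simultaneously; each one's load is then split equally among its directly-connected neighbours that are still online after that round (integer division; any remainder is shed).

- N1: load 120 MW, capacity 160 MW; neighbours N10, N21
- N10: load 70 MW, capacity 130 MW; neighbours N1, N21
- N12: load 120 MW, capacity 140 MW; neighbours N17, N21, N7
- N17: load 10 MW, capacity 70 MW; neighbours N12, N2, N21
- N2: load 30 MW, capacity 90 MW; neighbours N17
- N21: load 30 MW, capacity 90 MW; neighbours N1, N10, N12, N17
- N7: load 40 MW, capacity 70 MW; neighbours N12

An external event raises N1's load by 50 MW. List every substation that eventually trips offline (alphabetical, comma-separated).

Round 1 — N1 at 170 > 160. N1 trips offline.
  N1 sheds 170 MW to N10, N21: 85 each.
    N10: 70+85 = 155 > 130
    N21: 30+85 = 115 > 90
Round 2 — N10, N21 trip offline.
  N10 sheds 155 MW: no online neighbours, lost.
  N21 sheds 115 MW to N12, N17: 57 each (1 lost).
    N12: 120+57 = 177 > 140
    N17: 10+57 = 67 ≤ 70
Round 3 — N12 trips offline.
  N12 sheds 177 MW to N17, N7: 88 each (1 lost).
    N17: 67+88 = 155 > 70
    N7: 40+88 = 128 > 70
Round 4 — N17, N7 trip offline.
  N17 sheds 155 MW to N2: 155 each.
    N2: 30+155 = 185 > 90
  N7 sheds 128 MW: no online neighbours, lost.
Round 5 — N2 trips offline.
  N2 sheds 185 MW: no online neighbours, lost.
No further trips.

N1, N10, N12, N17, N2, N21, N7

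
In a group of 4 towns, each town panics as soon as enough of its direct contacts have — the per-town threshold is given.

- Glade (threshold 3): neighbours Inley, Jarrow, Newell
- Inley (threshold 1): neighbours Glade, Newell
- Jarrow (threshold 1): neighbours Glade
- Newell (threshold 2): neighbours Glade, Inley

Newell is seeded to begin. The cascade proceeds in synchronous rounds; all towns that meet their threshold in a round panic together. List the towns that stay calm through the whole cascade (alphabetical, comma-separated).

Glade, Jarrow

Round 1 — Newell panics (initial).
Round 2 — checking thresholds:
  Glade: 1 of 3 neighbours < 3, below threshold.
  Inley: 1 of 2 neighbours ≥ 1, panics.
Round 3 — no new panics; cascade stops.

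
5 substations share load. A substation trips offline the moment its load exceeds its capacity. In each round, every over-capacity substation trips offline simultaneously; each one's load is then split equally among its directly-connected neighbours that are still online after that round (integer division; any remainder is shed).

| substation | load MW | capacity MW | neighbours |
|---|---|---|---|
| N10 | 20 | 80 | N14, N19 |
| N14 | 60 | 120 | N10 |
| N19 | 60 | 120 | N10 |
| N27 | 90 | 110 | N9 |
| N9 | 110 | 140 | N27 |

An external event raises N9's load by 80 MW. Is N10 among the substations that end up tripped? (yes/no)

Round 1 — N9 at 190 > 140. N9 trips offline.
  N9 sheds 190 MW to N27: 190 each.
    N27: 90+190 = 280 > 110
Round 2 — N27 trips offline.
  N27 sheds 280 MW: no online neighbours, lost.
No further trips.

no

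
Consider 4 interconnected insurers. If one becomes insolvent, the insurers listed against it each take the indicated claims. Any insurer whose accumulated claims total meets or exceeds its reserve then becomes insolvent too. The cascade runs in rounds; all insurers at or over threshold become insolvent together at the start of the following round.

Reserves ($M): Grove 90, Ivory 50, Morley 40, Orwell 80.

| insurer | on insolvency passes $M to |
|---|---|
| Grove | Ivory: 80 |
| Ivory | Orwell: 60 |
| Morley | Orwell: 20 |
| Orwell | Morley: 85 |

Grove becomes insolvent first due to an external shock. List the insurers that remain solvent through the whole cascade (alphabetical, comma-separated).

Morley, Orwell

Round 1 — Grove becomes insolvent (initial).
  Ivory: +80 → 80 ≥ 50
Round 2 — Ivory becomes insolvent.
  Orwell: +60 → 60 < 80
No further insolvencies.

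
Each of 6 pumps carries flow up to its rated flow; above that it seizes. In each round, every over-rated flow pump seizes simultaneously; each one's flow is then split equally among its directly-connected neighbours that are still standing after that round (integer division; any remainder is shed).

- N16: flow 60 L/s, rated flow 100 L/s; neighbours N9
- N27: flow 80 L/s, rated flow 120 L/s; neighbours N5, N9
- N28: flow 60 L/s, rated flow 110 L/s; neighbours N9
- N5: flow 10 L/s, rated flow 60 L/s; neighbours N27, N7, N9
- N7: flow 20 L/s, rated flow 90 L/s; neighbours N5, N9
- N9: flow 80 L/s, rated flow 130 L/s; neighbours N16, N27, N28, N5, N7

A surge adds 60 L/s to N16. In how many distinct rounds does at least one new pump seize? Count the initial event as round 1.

5

Round 1 — N16 at 120 > 100. N16 seizes.
  N16 sheds 120 L/s to N9: 120 each.
    N9: 80+120 = 200 > 130
Round 2 — N9 seizes.
  N9 sheds 200 L/s to N27, N28, N5, N7: 50 each.
    N27: 80+50 = 130 > 120
    N28: 60+50 = 110 ≤ 110
    N5: 10+50 = 60 ≤ 60
    N7: 20+50 = 70 ≤ 90
Round 3 — N27 seizes.
  N27 sheds 130 L/s to N5: 130 each.
    N5: 60+130 = 190 > 60
Round 4 — N5 seizes.
  N5 sheds 190 L/s to N7: 190 each.
    N7: 70+190 = 260 > 90
Round 5 — N7 seizes.
  N7 sheds 260 L/s: no online neighbours, lost.
No further seizures.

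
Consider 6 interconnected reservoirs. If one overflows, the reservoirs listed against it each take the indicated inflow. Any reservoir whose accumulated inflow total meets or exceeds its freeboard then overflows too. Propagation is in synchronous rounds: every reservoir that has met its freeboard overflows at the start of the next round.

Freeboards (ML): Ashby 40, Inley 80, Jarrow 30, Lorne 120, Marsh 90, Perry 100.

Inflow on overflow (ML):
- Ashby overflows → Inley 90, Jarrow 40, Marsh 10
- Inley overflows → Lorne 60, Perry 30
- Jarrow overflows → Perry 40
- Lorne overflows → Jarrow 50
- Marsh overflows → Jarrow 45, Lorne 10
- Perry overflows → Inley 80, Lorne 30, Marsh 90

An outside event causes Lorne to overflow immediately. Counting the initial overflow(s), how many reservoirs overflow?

Round 1 — Lorne overflows (initial).
  Jarrow: +50 → 50 ≥ 30
Round 2 — Jarrow overflows.
  Perry: +40 → 40 < 100
No further overflows.

2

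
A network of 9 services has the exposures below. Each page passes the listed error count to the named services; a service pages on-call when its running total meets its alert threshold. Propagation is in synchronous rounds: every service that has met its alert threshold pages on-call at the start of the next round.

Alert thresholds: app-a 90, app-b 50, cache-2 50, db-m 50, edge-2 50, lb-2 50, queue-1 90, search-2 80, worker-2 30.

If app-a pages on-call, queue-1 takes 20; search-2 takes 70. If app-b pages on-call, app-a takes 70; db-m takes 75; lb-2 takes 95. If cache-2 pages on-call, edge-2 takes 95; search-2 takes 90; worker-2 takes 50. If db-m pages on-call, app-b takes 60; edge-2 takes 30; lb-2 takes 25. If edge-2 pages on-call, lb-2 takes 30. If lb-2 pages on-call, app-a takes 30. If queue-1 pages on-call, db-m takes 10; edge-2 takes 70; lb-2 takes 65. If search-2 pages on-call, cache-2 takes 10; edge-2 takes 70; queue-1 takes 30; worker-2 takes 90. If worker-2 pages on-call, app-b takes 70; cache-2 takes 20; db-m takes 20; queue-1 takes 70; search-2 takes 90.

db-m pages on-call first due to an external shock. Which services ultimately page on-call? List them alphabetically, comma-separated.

app-a, app-b, db-m, lb-2

Round 1 — db-m pages on-call (initial).
  app-b: +60 → 60 ≥ 50
  edge-2: +30 → 30 < 50
  lb-2: +25 → 25 < 50
Round 2 — app-b pages on-call.
  app-a: +70 → 70 < 90
  lb-2: +95 → 120 ≥ 50
Round 3 — lb-2 pages on-call.
  app-a: +30 → 100 ≥ 90
Round 4 — app-a pages on-call.
  queue-1: +20 → 20 < 90
  search-2: +70 → 70 < 80
No further pages.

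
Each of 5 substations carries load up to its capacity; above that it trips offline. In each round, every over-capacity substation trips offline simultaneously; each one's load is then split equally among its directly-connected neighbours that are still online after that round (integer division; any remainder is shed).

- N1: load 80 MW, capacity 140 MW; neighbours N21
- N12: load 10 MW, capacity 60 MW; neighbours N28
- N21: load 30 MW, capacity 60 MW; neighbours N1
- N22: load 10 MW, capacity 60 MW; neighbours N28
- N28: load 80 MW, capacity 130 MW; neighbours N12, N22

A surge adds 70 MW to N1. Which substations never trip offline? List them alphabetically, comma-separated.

N12, N22, N28

Round 1 — N1 at 150 > 140. N1 trips offline.
  N1 sheds 150 MW to N21: 150 each.
    N21: 30+150 = 180 > 60
Round 2 — N21 trips offline.
  N21 sheds 180 MW: no online neighbours, lost.
No further trips.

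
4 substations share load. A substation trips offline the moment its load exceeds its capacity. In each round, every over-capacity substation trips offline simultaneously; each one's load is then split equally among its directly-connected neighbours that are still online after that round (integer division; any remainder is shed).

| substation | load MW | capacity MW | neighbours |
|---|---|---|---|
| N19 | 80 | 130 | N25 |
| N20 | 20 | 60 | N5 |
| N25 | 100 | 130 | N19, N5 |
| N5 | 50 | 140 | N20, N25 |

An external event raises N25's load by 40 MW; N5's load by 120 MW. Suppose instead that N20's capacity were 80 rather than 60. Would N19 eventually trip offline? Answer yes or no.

With N20's capacity at 80:
Round 1 — N25 at 140 > 130; N5 at 170 > 140. N25, N5 trip offline.
  N25 sheds 140 MW to N19: 140 each.
    N19: 80+140 = 220 > 130
  N5 sheds 170 MW to N20: 170 each.
    N20: 20+170 = 190 > 80
Round 2 — N19, N20 trip offline.
  N19 sheds 220 MW: no online neighbours, lost.
  N20 sheds 190 MW: no online neighbours, lost.
No further trips.

yes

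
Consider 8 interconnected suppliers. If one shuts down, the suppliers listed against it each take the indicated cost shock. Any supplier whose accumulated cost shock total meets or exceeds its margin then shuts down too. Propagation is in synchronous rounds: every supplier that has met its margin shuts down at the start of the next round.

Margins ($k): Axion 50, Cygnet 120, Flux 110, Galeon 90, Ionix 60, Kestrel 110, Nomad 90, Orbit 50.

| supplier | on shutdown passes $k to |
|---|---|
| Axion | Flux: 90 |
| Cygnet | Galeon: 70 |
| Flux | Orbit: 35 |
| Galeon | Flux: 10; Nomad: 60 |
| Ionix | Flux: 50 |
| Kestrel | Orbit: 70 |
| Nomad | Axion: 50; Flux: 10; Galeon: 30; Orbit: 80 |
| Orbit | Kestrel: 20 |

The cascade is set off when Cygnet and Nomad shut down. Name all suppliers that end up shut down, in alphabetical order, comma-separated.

Axion, Cygnet, Flux, Galeon, Nomad, Orbit

Round 1 — Cygnet, Nomad shut down (initial).
  Axion: +50 → 50 ≥ 50
  Flux: +10 → 10 < 110
  Galeon: +70+30 → 100 ≥ 90
  Orbit: +80 → 80 ≥ 50
Round 2 — Axion, Galeon, Orbit shut down.
  Flux: +90+10 → 110 ≥ 110
  Kestrel: +20 → 20 < 110
Round 3 — Flux shuts down.
No further shutdowns.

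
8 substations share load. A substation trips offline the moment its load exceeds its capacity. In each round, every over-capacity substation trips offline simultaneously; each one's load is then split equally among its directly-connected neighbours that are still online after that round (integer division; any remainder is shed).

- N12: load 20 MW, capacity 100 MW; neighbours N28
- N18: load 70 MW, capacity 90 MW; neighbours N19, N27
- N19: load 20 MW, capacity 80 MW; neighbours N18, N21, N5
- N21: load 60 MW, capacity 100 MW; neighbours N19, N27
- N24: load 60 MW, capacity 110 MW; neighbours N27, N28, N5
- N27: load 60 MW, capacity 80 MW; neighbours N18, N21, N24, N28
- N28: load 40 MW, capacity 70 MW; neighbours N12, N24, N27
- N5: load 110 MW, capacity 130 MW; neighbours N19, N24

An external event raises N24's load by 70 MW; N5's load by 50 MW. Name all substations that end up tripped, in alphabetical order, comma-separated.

Round 1 — N24 at 130 > 110; N5 at 160 > 130. N24, N5 trip offline.
  N24 sheds 130 MW to N27, N28: 65 each.
    N27: 60+65 = 125 > 80
    N28: 40+65 = 105 > 70
  N5 sheds 160 MW to N19: 160 each.
    N19: 20+160 = 180 > 80
Round 2 — N19, N27, N28 trip offline.
  N19 sheds 180 MW to N18, N21: 90 each.
    N18: 70+90 = 160 > 90
    N21: 60+90 = 150 > 100
  N27 sheds 125 MW to N18, N21: 62 each (1 lost).
    N18: 160+62 = 222 > 90
    N21: 150+62 = 212 > 100
  N28 sheds 105 MW to N12: 105 each.
    N12: 20+105 = 125 > 100
Round 3 — N12, N18, N21 trip offline.
  N12 sheds 125 MW: no online neighbours, lost.
  N18 sheds 222 MW: no online neighbours, lost.
  N21 sheds 212 MW: no online neighbours, lost.
No further trips.

N12, N18, N19, N21, N24, N27, N28, N5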